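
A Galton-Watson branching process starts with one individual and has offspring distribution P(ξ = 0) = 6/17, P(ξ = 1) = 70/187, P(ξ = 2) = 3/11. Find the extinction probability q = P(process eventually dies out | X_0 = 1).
q = 1

Mean offspring μ = 0·6/17 + 1·70/187 + 2·3/11 = 172/187 ≤ 1. For μ ≤ 1 with offspring not concentrated at 1, the Galton-Watson process goes extinct almost surely, so q = 1.
(Algebraic check: The pgf is f(s) = 6/17 + 70/187·s + 3/11·s². The extinction probability q is the smallest fixed point of f in [0, 1]. Setting s = f(s):
  3/11·s² + (70/187 − 1)·s + 6/17 = 0
  3/11·s² − (6/17 + 3/11)·s + 6/17 = 0
which factors as (s − 1)·(3/11·s − 6/17) = 0, giving roots s = 1 and s = (6/17)/(3/11) = 22/17. Since 22/17 ≥ 1, the smallest root in [0, 1] is s = 1.)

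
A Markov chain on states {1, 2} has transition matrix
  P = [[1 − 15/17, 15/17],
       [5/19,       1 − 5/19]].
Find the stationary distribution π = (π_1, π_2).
π_1 = 17/74, π_2 = 57/74

Solve πP = π with π_1 + π_2 = 1. From πP = π: π_1 · (1 − 15/17) + π_2 · 5/19 = π_1 ⇒ π_2 · 5/19 = π_1 · 15/17 ⇒ π_2/π_1 = (15/17)/(5/19) = 57/17. Together with π_1 + π_2 = 1:
  π_1 = (5/19)/(15/17 + 5/19) = (5/19)/(370/323) = 17/74,
  π_2 = (15/17)/(15/17 + 5/19) = (15/17)/(370/323) = 57/74.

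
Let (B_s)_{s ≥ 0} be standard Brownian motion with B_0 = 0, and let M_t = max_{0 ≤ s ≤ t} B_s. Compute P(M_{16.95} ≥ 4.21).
P(M_{16.95} ≥ 4.21) = 2·P(B_{16.95} ≥ 4.21) = 2(1 − Φ(4.21/√16.95)) ≈ 0.3065

By the reflection principle for Brownian motion, P(M_t ≥ a) = 2 · P(B_t ≥ a) for a ≥ 0. Since B_t ~ N(0, t), P(B_t ≥ 4.21) = 1 − Φ(4.21/√t) = 1 − Φ(4.21/√16.95) = 1 − Φ(1.0226). So
  P(M_{16.95} ≥ 4.21) = 2(1 − Φ(1.0226)) ≈ 0.3065.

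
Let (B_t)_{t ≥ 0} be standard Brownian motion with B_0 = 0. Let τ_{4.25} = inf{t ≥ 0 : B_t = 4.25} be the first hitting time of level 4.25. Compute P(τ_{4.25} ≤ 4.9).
P(τ_{4.25} ≤ 4.9) = 2(1 − Φ(4.25/√4.9)) = 2(1 − Φ(1.9200)) ≈ 0.0549

By the reflection principle for standard BM, P(τ_b ≤ t) = 2 · P(B_t ≥ b). Since B_t ~ N(0, t), P(B_t ≥ 4.25) = 1 − Φ(4.25/√t) = 1 − Φ(4.25/√4.9) = 1 − Φ(1.9200) ≈ 0.02743. Doubling: P(τ_{4.25} ≤ 4.9) ≈ 2 · 0.02743 = 0.05486 ≈ 0.0549.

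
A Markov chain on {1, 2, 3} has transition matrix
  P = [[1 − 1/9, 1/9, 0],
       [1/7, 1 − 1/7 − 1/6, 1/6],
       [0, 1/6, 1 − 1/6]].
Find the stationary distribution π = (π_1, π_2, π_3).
π = (9/23, 7/23, 7/23)

This is a birth-death chain on three states, which satisfies detailed balance: π_1 · P_{12} = π_2 · P_{21} and π_2 · P_{23} = π_3 · P_{32}.
From π_1 · 1/9 = π_2 · 1/7: π_2/π_1 = (1/9)/(1/7) = 7/9.
From π_2 · 1/6 = π_3 · 1/6: π_3/π_2 = (1/6)/(1/6) = 1.
Take π_1 proportional to 1; then unnormalized π = (1, 7/9, 7/9). Normalize by dividing by the sum 23/9:
  π = (9/23, 7/23, 7/23).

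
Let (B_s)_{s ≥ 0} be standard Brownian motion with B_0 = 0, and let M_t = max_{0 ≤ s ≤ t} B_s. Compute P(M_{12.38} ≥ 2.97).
P(M_{12.38} ≥ 2.97) = 2·P(B_{12.38} ≥ 2.97) = 2(1 − Φ(2.97/√12.38)) ≈ 0.3986

By the reflection principle for Brownian motion, P(M_t ≥ a) = 2 · P(B_t ≥ a) for a ≥ 0. Since B_t ~ N(0, t), P(B_t ≥ 2.97) = 1 − Φ(2.97/√t) = 1 − Φ(2.97/√12.38) = 1 − Φ(0.8441). So
  P(M_{12.38} ≥ 2.97) = 2(1 − Φ(0.8441)) ≈ 0.3986.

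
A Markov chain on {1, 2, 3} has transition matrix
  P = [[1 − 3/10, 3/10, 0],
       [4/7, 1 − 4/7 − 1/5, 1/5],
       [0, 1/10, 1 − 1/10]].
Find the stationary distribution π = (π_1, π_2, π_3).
π = (40/103, 21/103, 42/103)

This is a birth-death chain on three states, which satisfies detailed balance: π_1 · P_{12} = π_2 · P_{21} and π_2 · P_{23} = π_3 · P_{32}.
From π_1 · 3/10 = π_2 · 4/7: π_2/π_1 = (3/10)/(4/7) = 21/40.
From π_2 · 1/5 = π_3 · 1/10: π_3/π_2 = (1/5)/(1/10) = 2.
Take π_1 proportional to 1; then unnormalized π = (1, 21/40, 21/20). Normalize by dividing by the sum 103/40:
  π = (40/103, 21/103, 42/103).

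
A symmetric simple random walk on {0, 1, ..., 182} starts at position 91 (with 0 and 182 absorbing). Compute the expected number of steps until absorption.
E[τ | X_0 = 91] = 8281

Let v_k = E[τ | X_0 = k]. Boundary: v_0 = v_182 = 0. Recurrence: v_k = 1 + (v_{k-1} + v_{k+1})/2 for 1 ≤ k ≤ 181. The particular solution to v_k − (v_{k-1} + v_{k+1})/2 = 1 is v_k = −k^2. Adding homogeneous solution A + B k and matching boundaries gives v_k = k (182 − k). Substituting k = 91: v_91 = 91 · 91 = 8281.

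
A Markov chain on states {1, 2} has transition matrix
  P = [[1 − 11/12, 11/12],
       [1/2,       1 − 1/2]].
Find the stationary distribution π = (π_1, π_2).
π_1 = 6/17, π_2 = 11/17

Solve πP = π with π_1 + π_2 = 1. From πP = π: π_1 · (1 − 11/12) + π_2 · 1/2 = π_1 ⇒ π_2 · 1/2 = π_1 · 11/12 ⇒ π_2/π_1 = (11/12)/(1/2) = 11/6. Together with π_1 + π_2 = 1:
  π_1 = (1/2)/(11/12 + 1/2) = (1/2)/(17/12) = 6/17,
  π_2 = (11/12)/(11/12 + 1/2) = (11/12)/(17/12) = 11/17.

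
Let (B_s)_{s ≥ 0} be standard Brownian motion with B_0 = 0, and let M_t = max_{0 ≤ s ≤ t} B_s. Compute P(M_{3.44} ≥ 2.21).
P(M_{3.44} ≥ 2.21) = 2·P(B_{3.44} ≥ 2.21) = 2(1 − Φ(2.21/√3.44)) ≈ 0.2334

By the reflection principle for Brownian motion, P(M_t ≥ a) = 2 · P(B_t ≥ a) for a ≥ 0. Since B_t ~ N(0, t), P(B_t ≥ 2.21) = 1 − Φ(2.21/√t) = 1 − Φ(2.21/√3.44) = 1 − Φ(1.1916). So
  P(M_{3.44} ≥ 2.21) = 2(1 − Φ(1.1916)) ≈ 0.2334.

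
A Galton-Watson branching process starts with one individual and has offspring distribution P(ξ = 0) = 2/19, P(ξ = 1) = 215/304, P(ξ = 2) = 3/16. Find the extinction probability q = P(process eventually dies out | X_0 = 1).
q = 32/57

The pgf is f(s) = 2/19 + 215/304·s + 3/16·s². The extinction probability q is the smallest fixed point of f in [0, 1]. Setting s = f(s):
  3/16·s² + (215/304 − 1)·s + 2/19 = 0
  3/16·s² − (2/19 + 3/16)·s + 2/19 = 0
which factors as (s − 1)·(3/16·s − 2/19) = 0, giving roots s = 1 and s = (2/19)/(3/16) = 32/57.
Mean offspring μ = 215/304 + 2·3/16 = 329/304 > 1 (supercritical), so q < 1. The extinction probability is the smaller root: q = (2/19)/(3/16) = 32/57.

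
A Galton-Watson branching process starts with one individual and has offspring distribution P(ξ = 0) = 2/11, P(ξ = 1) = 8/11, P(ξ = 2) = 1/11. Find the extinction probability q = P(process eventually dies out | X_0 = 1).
q = 1

Mean offspring μ = 0·2/11 + 1·8/11 + 2·1/11 = 10/11 ≤ 1. For μ ≤ 1 with offspring not concentrated at 1, the Galton-Watson process goes extinct almost surely, so q = 1.
(Algebraic check: The pgf is f(s) = 2/11 + 8/11·s + 1/11·s². The extinction probability q is the smallest fixed point of f in [0, 1]. Setting s = f(s):
  1/11·s² + (8/11 − 1)·s + 2/11 = 0
  1/11·s² − (2/11 + 1/11)·s + 2/11 = 0
which factors as (s − 1)·(1/11·s − 2/11) = 0, giving roots s = 1 and s = (2/11)/(1/11) = 2. Since 2 ≥ 1, the smallest root in [0, 1] is s = 1.)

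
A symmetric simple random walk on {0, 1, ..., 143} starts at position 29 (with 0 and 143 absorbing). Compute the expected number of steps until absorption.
E[τ | X_0 = 29] = 3306

Let v_k = E[τ | X_0 = k]. Boundary: v_0 = v_143 = 0. Recurrence: v_k = 1 + (v_{k-1} + v_{k+1})/2 for 1 ≤ k ≤ 142. The particular solution to v_k − (v_{k-1} + v_{k+1})/2 = 1 is v_k = −k^2. Adding homogeneous solution A + B k and matching boundaries gives v_k = k (143 − k). Substituting k = 29: v_29 = 29 · 114 = 3306.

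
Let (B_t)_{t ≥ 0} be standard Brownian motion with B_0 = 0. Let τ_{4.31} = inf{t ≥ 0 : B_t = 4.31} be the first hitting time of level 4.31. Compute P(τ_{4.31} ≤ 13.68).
P(τ_{4.31} ≤ 13.68) = 2(1 − Φ(4.31/√13.68)) = 2(1 − Φ(1.1653)) ≈ 0.2439

By the reflection principle for standard BM, P(τ_b ≤ t) = 2 · P(B_t ≥ b). Since B_t ~ N(0, t), P(B_t ≥ 4.31) = 1 − Φ(4.31/√t) = 1 − Φ(4.31/√13.68) = 1 − Φ(1.1653) ≈ 0.12195. Doubling: P(τ_{4.31} ≤ 13.68) ≈ 2 · 0.12195 = 0.24390 ≈ 0.2439.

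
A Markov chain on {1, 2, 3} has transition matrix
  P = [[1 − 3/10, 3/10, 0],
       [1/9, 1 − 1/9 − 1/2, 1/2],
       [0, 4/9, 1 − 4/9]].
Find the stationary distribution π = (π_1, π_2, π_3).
π = (80/539, 216/539, 243/539)

This is a birth-death chain on three states, which satisfies detailed balance: π_1 · P_{12} = π_2 · P_{21} and π_2 · P_{23} = π_3 · P_{32}.
From π_1 · 3/10 = π_2 · 1/9: π_2/π_1 = (3/10)/(1/9) = 27/10.
From π_2 · 1/2 = π_3 · 4/9: π_3/π_2 = (1/2)/(4/9) = 9/8.
Take π_1 proportional to 1; then unnormalized π = (1, 27/10, 243/80). Normalize by dividing by the sum 539/80:
  π = (80/539, 216/539, 243/539).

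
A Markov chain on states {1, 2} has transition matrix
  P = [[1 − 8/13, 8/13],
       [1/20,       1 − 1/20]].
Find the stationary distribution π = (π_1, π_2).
π_1 = 13/173, π_2 = 160/173

Solve πP = π with π_1 + π_2 = 1. From πP = π: π_1 · (1 − 8/13) + π_2 · 1/20 = π_1 ⇒ π_2 · 1/20 = π_1 · 8/13 ⇒ π_2/π_1 = (8/13)/(1/20) = 160/13. Together with π_1 + π_2 = 1:
  π_1 = (1/20)/(8/13 + 1/20) = (1/20)/(173/260) = 13/173,
  π_2 = (8/13)/(8/13 + 1/20) = (8/13)/(173/260) = 160/173.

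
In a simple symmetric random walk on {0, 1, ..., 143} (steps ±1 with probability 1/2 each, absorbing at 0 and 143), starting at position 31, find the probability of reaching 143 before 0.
P(hit 143 before 0) = 31/143

Let u_k = P(hit 143 before 0 | start at k). Then u_0 = 0, u_143 = 1, and u_k = u_{k-1}/2 + u_{k+1}/2 for 1 ≤ k ≤ 142. This harmonic recurrence is solved by u_k = k/143, giving u_31 = 31/143.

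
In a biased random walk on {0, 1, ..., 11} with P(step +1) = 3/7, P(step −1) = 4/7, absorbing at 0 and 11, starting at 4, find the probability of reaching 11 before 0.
P(hit 11 before 0) = (1 − (4/3)^4) / (1 − (4/3)^11) = 382725/4017157

Let u_k denote P(reach 11 before 0 | start at k). Boundary: u_0 = 0, u_11 = 1. Recurrence: u_k = 3/7·u_{k+1} + 4/7·u_{k-1} for 1 ≤ k ≤ 10. Try u_k = A + B·r^k with r = q/p = (4/7)/(3/7) = 4/3. Substitution satisfies the recurrence; boundary conditions give:
  u_k = (1 − r^k) / (1 − r^N) = (1 − (4/3)^4) / (1 − (4/3)^11) = 382725/4017157.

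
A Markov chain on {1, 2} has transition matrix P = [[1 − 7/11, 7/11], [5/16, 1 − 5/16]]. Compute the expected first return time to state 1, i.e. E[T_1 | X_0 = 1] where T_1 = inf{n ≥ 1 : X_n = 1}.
E[T_1 | X_0 = 1] = 1/π_1 = 167/55

For an irreducible recurrent Markov chain with stationary distribution π, E[T_i | X_0 = i] = 1/π_i (Kac's formula). Here π_1 = (5/16)/(7/11 + 5/16) = (5/16)/(167/176) = 55/167, so E[T_1 | X_0 = 1] = 1/π_1 = (7/11 + 5/16)/(5/16) = (167/176)/(5/16) = 167/55.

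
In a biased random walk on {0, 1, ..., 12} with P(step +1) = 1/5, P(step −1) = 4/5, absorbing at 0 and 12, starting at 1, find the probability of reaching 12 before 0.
P(hit 12 before 0) = (1 − (4)^1) / (1 − (4)^12) = 1/5592405

Let u_k denote P(reach 12 before 0 | start at k). Boundary: u_0 = 0, u_12 = 1. Recurrence: u_k = 1/5·u_{k+1} + 4/5·u_{k-1} for 1 ≤ k ≤ 11. Try u_k = A + B·r^k with r = q/p = (4/5)/(1/5) = 4. Substitution satisfies the recurrence; boundary conditions give:
  u_k = (1 − r^k) / (1 − r^N) = (1 − (4)^1) / (1 − (4)^12) = 1/5592405.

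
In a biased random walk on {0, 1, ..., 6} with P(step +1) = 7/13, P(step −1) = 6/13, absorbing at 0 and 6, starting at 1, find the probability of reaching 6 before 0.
P(hit 6 before 0) = (1 − (6/7)^1) / (1 − (6/7)^6) = 16807/70993

Let u_k denote P(reach 6 before 0 | start at k). Boundary: u_0 = 0, u_6 = 1. Recurrence: u_k = 7/13·u_{k+1} + 6/13·u_{k-1} for 1 ≤ k ≤ 5. Try u_k = A + B·r^k with r = q/p = (6/13)/(7/13) = 6/7. Substitution satisfies the recurrence; boundary conditions give:
  u_k = (1 − r^k) / (1 − r^N) = (1 − (6/7)^1) / (1 − (6/7)^6) = 16807/70993.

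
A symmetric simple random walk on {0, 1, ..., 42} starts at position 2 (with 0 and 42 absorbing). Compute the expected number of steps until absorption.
E[τ | X_0 = 2] = 80

Let v_k = E[τ | X_0 = k]. Boundary: v_0 = v_42 = 0. Recurrence: v_k = 1 + (v_{k-1} + v_{k+1})/2 for 1 ≤ k ≤ 41. The particular solution to v_k − (v_{k-1} + v_{k+1})/2 = 1 is v_k = −k^2. Adding homogeneous solution A + B k and matching boundaries gives v_k = k (42 − k). Substituting k = 2: v_2 = 2 · 40 = 80.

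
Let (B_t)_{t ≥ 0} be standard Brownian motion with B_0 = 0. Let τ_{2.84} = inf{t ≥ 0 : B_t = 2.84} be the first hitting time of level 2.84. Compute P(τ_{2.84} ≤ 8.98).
P(τ_{2.84} ≤ 8.98) = 2(1 − Φ(2.84/√8.98)) = 2(1 − Φ(0.9477)) ≈ 0.3433

By the reflection principle for standard BM, P(τ_b ≤ t) = 2 · P(B_t ≥ b). Since B_t ~ N(0, t), P(B_t ≥ 2.84) = 1 − Φ(2.84/√t) = 1 − Φ(2.84/√8.98) = 1 − Φ(0.9477) ≈ 0.17164. Doubling: P(τ_{2.84} ≤ 8.98) ≈ 2 · 0.17164 = 0.34328 ≈ 0.3433.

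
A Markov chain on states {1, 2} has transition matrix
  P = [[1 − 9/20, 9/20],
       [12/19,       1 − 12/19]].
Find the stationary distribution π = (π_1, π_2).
π_1 = 80/137, π_2 = 57/137

Solve πP = π with π_1 + π_2 = 1. From πP = π: π_1 · (1 − 9/20) + π_2 · 12/19 = π_1 ⇒ π_2 · 12/19 = π_1 · 9/20 ⇒ π_2/π_1 = (9/20)/(12/19) = 57/80. Together with π_1 + π_2 = 1:
  π_1 = (12/19)/(9/20 + 12/19) = (12/19)/(411/380) = 80/137,
  π_2 = (9/20)/(9/20 + 12/19) = (9/20)/(411/380) = 57/137.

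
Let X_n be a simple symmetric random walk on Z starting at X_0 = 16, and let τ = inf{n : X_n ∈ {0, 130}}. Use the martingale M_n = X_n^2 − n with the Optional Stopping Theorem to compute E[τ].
E[τ] = 1824

M_n = X_n^2 − n is a martingale (since E[X_{n+1}^2 | F_n] = X_n^2 + 1). By OST (τ has finite mean in a bounded region), E[M_τ] = E[M_0] = X_0^2 − 0 = 16^2 = 256. Also E[M_τ] = E[X_τ^2] − E[τ]. The walk exits at 0 or 130, with P(hit 130 first) = 16/130, so E[X_τ^2] = 130^2 · 16/130 + 0 = 2080. Thus E[τ] = E[X_τ^2] − E[M_τ] = 2080 − 256 = 1824 = 16(130 − 16) = 1824.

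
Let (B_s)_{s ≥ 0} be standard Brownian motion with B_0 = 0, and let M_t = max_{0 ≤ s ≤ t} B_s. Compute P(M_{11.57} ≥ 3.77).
P(M_{11.57} ≥ 3.77) = 2·P(B_{11.57} ≥ 3.77) = 2(1 − Φ(3.77/√11.57)) ≈ 0.2677

By the reflection principle for Brownian motion, P(M_t ≥ a) = 2 · P(B_t ≥ a) for a ≥ 0. Since B_t ~ N(0, t), P(B_t ≥ 3.77) = 1 − Φ(3.77/√t) = 1 − Φ(3.77/√11.57) = 1 − Φ(1.1083). So
  P(M_{11.57} ≥ 3.77) = 2(1 − Φ(1.1083)) ≈ 0.2677.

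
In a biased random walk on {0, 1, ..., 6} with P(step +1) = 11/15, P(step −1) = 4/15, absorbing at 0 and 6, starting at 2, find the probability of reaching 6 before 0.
P(hit 6 before 0) = (1 − (4/11)^2) / (1 − (4/11)^6) = 14641/16833

Let u_k denote P(reach 6 before 0 | start at k). Boundary: u_0 = 0, u_6 = 1. Recurrence: u_k = 11/15·u_{k+1} + 4/15·u_{k-1} for 1 ≤ k ≤ 5. Try u_k = A + B·r^k with r = q/p = (4/15)/(11/15) = 4/11. Substitution satisfies the recurrence; boundary conditions give:
  u_k = (1 − r^k) / (1 − r^N) = (1 − (4/11)^2) / (1 − (4/11)^6) = 14641/16833.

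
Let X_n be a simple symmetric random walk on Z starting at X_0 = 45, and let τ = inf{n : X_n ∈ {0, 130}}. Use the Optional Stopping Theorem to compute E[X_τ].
E[X_τ] = 45

X_n is a martingale and τ is a bounded-mean stopping time (indeed τ is finite a.s. with bounded expectation since the walk is in a bounded region). By the OST, E[X_τ] = E[X_0] = 45. Equivalently: E[X_τ] = 130 · P(hit 130 first) + 0 · P(hit 0 first) = 130 · (45/130) = 45.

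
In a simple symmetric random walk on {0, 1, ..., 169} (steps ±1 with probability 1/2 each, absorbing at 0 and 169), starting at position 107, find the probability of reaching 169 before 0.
P(hit 169 before 0) = 107/169

Let u_k = P(hit 169 before 0 | start at k). Then u_0 = 0, u_169 = 1, and u_k = u_{k-1}/2 + u_{k+1}/2 for 1 ≤ k ≤ 168. This harmonic recurrence is solved by u_k = k/169, giving u_107 = 107/169.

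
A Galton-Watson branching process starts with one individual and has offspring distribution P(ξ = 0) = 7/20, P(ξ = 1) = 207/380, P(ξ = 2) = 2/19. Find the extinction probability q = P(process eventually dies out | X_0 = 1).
q = 1

Mean offspring μ = 0·7/20 + 1·207/380 + 2·2/19 = 287/380 ≤ 1. For μ ≤ 1 with offspring not concentrated at 1, the Galton-Watson process goes extinct almost surely, so q = 1.
(Algebraic check: The pgf is f(s) = 7/20 + 207/380·s + 2/19·s². The extinction probability q is the smallest fixed point of f in [0, 1]. Setting s = f(s):
  2/19·s² + (207/380 − 1)·s + 7/20 = 0
  2/19·s² − (7/20 + 2/19)·s + 7/20 = 0
which factors as (s − 1)·(2/19·s − 7/20) = 0, giving roots s = 1 and s = (7/20)/(2/19) = 133/40. Since 133/40 ≥ 1, the smallest root in [0, 1] is s = 1.)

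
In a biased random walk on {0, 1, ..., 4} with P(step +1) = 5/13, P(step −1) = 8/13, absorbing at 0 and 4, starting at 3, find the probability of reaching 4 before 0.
P(hit 4 before 0) = (1 − (8/5)^3) / (1 − (8/5)^4) = 645/1157

Let u_k denote P(reach 4 before 0 | start at k). Boundary: u_0 = 0, u_4 = 1. Recurrence: u_k = 5/13·u_{k+1} + 8/13·u_{k-1} for 1 ≤ k ≤ 3. Try u_k = A + B·r^k with r = q/p = (8/13)/(5/13) = 8/5. Substitution satisfies the recurrence; boundary conditions give:
  u_k = (1 − r^k) / (1 − r^N) = (1 − (8/5)^3) / (1 − (8/5)^4) = 645/1157.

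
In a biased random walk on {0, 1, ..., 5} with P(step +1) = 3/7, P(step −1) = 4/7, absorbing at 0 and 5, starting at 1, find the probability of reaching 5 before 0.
P(hit 5 before 0) = (1 − (4/3)^1) / (1 − (4/3)^5) = 81/781

Let u_k denote P(reach 5 before 0 | start at k). Boundary: u_0 = 0, u_5 = 1. Recurrence: u_k = 3/7·u_{k+1} + 4/7·u_{k-1} for 1 ≤ k ≤ 4. Try u_k = A + B·r^k with r = q/p = (4/7)/(3/7) = 4/3. Substitution satisfies the recurrence; boundary conditions give:
  u_k = (1 − r^k) / (1 − r^N) = (1 − (4/3)^1) / (1 − (4/3)^5) = 81/781.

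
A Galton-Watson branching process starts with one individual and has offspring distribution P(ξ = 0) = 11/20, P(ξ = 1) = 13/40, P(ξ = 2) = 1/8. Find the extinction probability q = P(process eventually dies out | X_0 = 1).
q = 1

Mean offspring μ = 0·11/20 + 1·13/40 + 2·1/8 = 23/40 ≤ 1. For μ ≤ 1 with offspring not concentrated at 1, the Galton-Watson process goes extinct almost surely, so q = 1.
(Algebraic check: The pgf is f(s) = 11/20 + 13/40·s + 1/8·s². The extinction probability q is the smallest fixed point of f in [0, 1]. Setting s = f(s):
  1/8·s² + (13/40 − 1)·s + 11/20 = 0
  1/8·s² − (11/20 + 1/8)·s + 11/20 = 0
which factors as (s − 1)·(1/8·s − 11/20) = 0, giving roots s = 1 and s = (11/20)/(1/8) = 22/5. Since 22/5 ≥ 1, the smallest root in [0, 1] is s = 1.)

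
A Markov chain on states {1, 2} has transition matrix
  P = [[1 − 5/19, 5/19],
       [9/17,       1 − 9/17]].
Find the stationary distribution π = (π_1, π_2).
π_1 = 171/256, π_2 = 85/256

Solve πP = π with π_1 + π_2 = 1. From πP = π: π_1 · (1 − 5/19) + π_2 · 9/17 = π_1 ⇒ π_2 · 9/17 = π_1 · 5/19 ⇒ π_2/π_1 = (5/19)/(9/17) = 85/171. Together with π_1 + π_2 = 1:
  π_1 = (9/17)/(5/19 + 9/17) = (9/17)/(256/323) = 171/256,
  π_2 = (5/19)/(5/19 + 9/17) = (5/19)/(256/323) = 85/256.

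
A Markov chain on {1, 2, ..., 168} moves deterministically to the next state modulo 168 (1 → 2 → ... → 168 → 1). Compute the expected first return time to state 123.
E[T_123 | X_0 = 123] = 168

The chain cycles deterministically, so starting at state 123 it returns in exactly 168 steps. Equivalently, the stationary distribution is uniform π_j = 1/168 for every state j, so by Kac's formula E[T_123] = 1/π_123 = 168.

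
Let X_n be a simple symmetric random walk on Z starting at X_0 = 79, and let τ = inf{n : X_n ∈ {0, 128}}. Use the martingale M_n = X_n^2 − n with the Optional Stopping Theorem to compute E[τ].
E[τ] = 3871

M_n = X_n^2 − n is a martingale (since E[X_{n+1}^2 | F_n] = X_n^2 + 1). By OST (τ has finite mean in a bounded region), E[M_τ] = E[M_0] = X_0^2 − 0 = 79^2 = 6241. Also E[M_τ] = E[X_τ^2] − E[τ]. The walk exits at 0 or 128, with P(hit 128 first) = 79/128, so E[X_τ^2] = 128^2 · 79/128 + 0 = 10112. Thus E[τ] = E[X_τ^2] − E[M_τ] = 10112 − 6241 = 3871 = 79(128 − 79) = 3871.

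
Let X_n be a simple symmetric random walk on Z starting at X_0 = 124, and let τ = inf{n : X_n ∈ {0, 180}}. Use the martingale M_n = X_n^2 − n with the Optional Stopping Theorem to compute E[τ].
E[τ] = 6944

M_n = X_n^2 − n is a martingale (since E[X_{n+1}^2 | F_n] = X_n^2 + 1). By OST (τ has finite mean in a bounded region), E[M_τ] = E[M_0] = X_0^2 − 0 = 124^2 = 15376. Also E[M_τ] = E[X_τ^2] − E[τ]. The walk exits at 0 or 180, with P(hit 180 first) = 124/180, so E[X_τ^2] = 180^2 · 124/180 + 0 = 22320. Thus E[τ] = E[X_τ^2] − E[M_τ] = 22320 − 15376 = 6944 = 124(180 − 124) = 6944.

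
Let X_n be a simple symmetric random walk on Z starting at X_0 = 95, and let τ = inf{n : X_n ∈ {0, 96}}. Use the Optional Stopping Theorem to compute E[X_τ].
E[X_τ] = 95

X_n is a martingale and τ is a bounded-mean stopping time (indeed τ is finite a.s. with bounded expectation since the walk is in a bounded region). By the OST, E[X_τ] = E[X_0] = 95. Equivalently: E[X_τ] = 96 · P(hit 96 first) + 0 · P(hit 0 first) = 96 · (95/96) = 95.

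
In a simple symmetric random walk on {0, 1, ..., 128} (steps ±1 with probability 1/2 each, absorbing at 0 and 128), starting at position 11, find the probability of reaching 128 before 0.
P(hit 128 before 0) = 11/128

Let u_k = P(hit 128 before 0 | start at k). Then u_0 = 0, u_128 = 1, and u_k = u_{k-1}/2 + u_{k+1}/2 for 1 ≤ k ≤ 127. This harmonic recurrence is solved by u_k = k/128, giving u_11 = 11/128.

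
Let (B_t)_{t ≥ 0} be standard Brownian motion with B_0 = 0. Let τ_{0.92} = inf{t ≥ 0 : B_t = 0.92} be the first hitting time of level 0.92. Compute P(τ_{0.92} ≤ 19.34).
P(τ_{0.92} ≤ 19.34) = 2(1 − Φ(0.92/√19.34)) = 2(1 − Φ(0.2092)) ≈ 0.8343

By the reflection principle for standard BM, P(τ_b ≤ t) = 2 · P(B_t ≥ b). Since B_t ~ N(0, t), P(B_t ≥ 0.92) = 1 − Φ(0.92/√t) = 1 − Φ(0.92/√19.34) = 1 − Φ(0.2092) ≈ 0.41715. Doubling: P(τ_{0.92} ≤ 19.34) ≈ 2 · 0.41715 = 0.83430 ≈ 0.8343.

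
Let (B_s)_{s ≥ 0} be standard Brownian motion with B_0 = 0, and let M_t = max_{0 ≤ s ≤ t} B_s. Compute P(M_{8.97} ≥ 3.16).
P(M_{8.97} ≥ 3.16) = 2·P(B_{8.97} ≥ 3.16) = 2(1 − Φ(3.16/√8.97)) ≈ 0.2914

By the reflection principle for Brownian motion, P(M_t ≥ a) = 2 · P(B_t ≥ a) for a ≥ 0. Since B_t ~ N(0, t), P(B_t ≥ 3.16) = 1 − Φ(3.16/√t) = 1 − Φ(3.16/√8.97) = 1 − Φ(1.0551). So
  P(M_{8.97} ≥ 3.16) = 2(1 − Φ(1.0551)) ≈ 0.2914.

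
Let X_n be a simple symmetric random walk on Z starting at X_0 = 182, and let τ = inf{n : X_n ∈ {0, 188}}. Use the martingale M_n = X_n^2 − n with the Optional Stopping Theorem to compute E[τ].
E[τ] = 1092

M_n = X_n^2 − n is a martingale (since E[X_{n+1}^2 | F_n] = X_n^2 + 1). By OST (τ has finite mean in a bounded region), E[M_τ] = E[M_0] = X_0^2 − 0 = 182^2 = 33124. Also E[M_τ] = E[X_τ^2] − E[τ]. The walk exits at 0 or 188, with P(hit 188 first) = 182/188, so E[X_τ^2] = 188^2 · 182/188 + 0 = 34216. Thus E[τ] = E[X_τ^2] − E[M_τ] = 34216 − 33124 = 1092 = 182(188 − 182) = 1092.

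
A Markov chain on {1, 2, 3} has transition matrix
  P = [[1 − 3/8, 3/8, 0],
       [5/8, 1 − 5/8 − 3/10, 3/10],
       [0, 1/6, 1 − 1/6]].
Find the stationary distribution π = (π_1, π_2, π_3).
π = (25/67, 15/67, 27/67)

This is a birth-death chain on three states, which satisfies detailed balance: π_1 · P_{12} = π_2 · P_{21} and π_2 · P_{23} = π_3 · P_{32}.
From π_1 · 3/8 = π_2 · 5/8: π_2/π_1 = (3/8)/(5/8) = 3/5.
From π_2 · 3/10 = π_3 · 1/6: π_3/π_2 = (3/10)/(1/6) = 9/5.
Take π_1 proportional to 1; then unnormalized π = (1, 3/5, 27/25). Normalize by dividing by the sum 67/25:
  π = (25/67, 15/67, 27/67).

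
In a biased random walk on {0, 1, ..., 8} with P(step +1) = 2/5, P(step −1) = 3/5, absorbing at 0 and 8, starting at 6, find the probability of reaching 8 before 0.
P(hit 8 before 0) = (1 − (3/2)^6) / (1 − (3/2)^8) = 532/1261

Let u_k denote P(reach 8 before 0 | start at k). Boundary: u_0 = 0, u_8 = 1. Recurrence: u_k = 2/5·u_{k+1} + 3/5·u_{k-1} for 1 ≤ k ≤ 7. Try u_k = A + B·r^k with r = q/p = (3/5)/(2/5) = 3/2. Substitution satisfies the recurrence; boundary conditions give:
  u_k = (1 − r^k) / (1 − r^N) = (1 − (3/2)^6) / (1 − (3/2)^8) = 532/1261.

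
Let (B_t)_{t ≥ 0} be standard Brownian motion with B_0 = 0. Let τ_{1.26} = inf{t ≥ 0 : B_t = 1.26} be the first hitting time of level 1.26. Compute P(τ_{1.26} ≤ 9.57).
P(τ_{1.26} ≤ 9.57) = 2(1 − Φ(1.26/√9.57)) = 2(1 − Φ(0.4073)) ≈ 0.6838

By the reflection principle for standard BM, P(τ_b ≤ t) = 2 · P(B_t ≥ b). Since B_t ~ N(0, t), P(B_t ≥ 1.26) = 1 − Φ(1.26/√t) = 1 − Φ(1.26/√9.57) = 1 − Φ(0.4073) ≈ 0.34189. Doubling: P(τ_{1.26} ≤ 9.57) ≈ 2 · 0.34189 = 0.68378 ≈ 0.6838.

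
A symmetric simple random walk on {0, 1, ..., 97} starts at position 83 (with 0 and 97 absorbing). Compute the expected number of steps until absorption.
E[τ | X_0 = 83] = 1162

Let v_k = E[τ | X_0 = k]. Boundary: v_0 = v_97 = 0. Recurrence: v_k = 1 + (v_{k-1} + v_{k+1})/2 for 1 ≤ k ≤ 96. The particular solution to v_k − (v_{k-1} + v_{k+1})/2 = 1 is v_k = −k^2. Adding homogeneous solution A + B k and matching boundaries gives v_k = k (97 − k). Substituting k = 83: v_83 = 83 · 14 = 1162.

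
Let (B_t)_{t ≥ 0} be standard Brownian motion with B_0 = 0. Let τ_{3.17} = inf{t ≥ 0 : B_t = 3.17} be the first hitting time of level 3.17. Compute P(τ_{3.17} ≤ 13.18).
P(τ_{3.17} ≤ 13.18) = 2(1 − Φ(3.17/√13.18)) = 2(1 − Φ(0.8732)) ≈ 0.3826

By the reflection principle for standard BM, P(τ_b ≤ t) = 2 · P(B_t ≥ b). Since B_t ~ N(0, t), P(B_t ≥ 3.17) = 1 − Φ(3.17/√t) = 1 − Φ(3.17/√13.18) = 1 − Φ(0.8732) ≈ 0.19128. Doubling: P(τ_{3.17} ≤ 13.18) ≈ 2 · 0.19128 = 0.38256 ≈ 0.3826.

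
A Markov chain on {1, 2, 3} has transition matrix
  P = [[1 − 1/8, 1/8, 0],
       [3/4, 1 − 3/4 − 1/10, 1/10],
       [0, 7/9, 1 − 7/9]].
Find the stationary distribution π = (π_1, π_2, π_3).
π = (420/499, 70/499, 9/499)

This is a birth-death chain on three states, which satisfies detailed balance: π_1 · P_{12} = π_2 · P_{21} and π_2 · P_{23} = π_3 · P_{32}.
From π_1 · 1/8 = π_2 · 3/4: π_2/π_1 = (1/8)/(3/4) = 1/6.
From π_2 · 1/10 = π_3 · 7/9: π_3/π_2 = (1/10)/(7/9) = 9/70.
Take π_1 proportional to 1; then unnormalized π = (1, 1/6, 3/140). Normalize by dividing by the sum 499/420:
  π = (420/499, 70/499, 9/499).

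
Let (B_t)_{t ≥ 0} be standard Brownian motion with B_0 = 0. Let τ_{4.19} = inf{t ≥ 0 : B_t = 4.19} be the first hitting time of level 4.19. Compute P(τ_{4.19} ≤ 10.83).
P(τ_{4.19} ≤ 10.83) = 2(1 − Φ(4.19/√10.83)) = 2(1 − Φ(1.2732)) ≈ 0.2029

By the reflection principle for standard BM, P(τ_b ≤ t) = 2 · P(B_t ≥ b). Since B_t ~ N(0, t), P(B_t ≥ 4.19) = 1 − Φ(4.19/√t) = 1 − Φ(4.19/√10.83) = 1 − Φ(1.2732) ≈ 0.10147. Doubling: P(τ_{4.19} ≤ 10.83) ≈ 2 · 0.10147 = 0.20294 ≈ 0.2029.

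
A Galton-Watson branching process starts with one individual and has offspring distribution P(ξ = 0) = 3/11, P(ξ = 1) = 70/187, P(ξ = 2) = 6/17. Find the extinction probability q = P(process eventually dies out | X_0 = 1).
q = 17/22

The pgf is f(s) = 3/11 + 70/187·s + 6/17·s². The extinction probability q is the smallest fixed point of f in [0, 1]. Setting s = f(s):
  6/17·s² + (70/187 − 1)·s + 3/11 = 0
  6/17·s² − (3/11 + 6/17)·s + 3/11 = 0
which factors as (s − 1)·(6/17·s − 3/11) = 0, giving roots s = 1 and s = (3/11)/(6/17) = 17/22.
Mean offspring μ = 70/187 + 2·6/17 = 202/187 > 1 (supercritical), so q < 1. The extinction probability is the smaller root: q = (3/11)/(6/17) = 17/22.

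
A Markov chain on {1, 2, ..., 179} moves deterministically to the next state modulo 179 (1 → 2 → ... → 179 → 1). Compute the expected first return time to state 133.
E[T_133 | X_0 = 133] = 179

The chain cycles deterministically, so starting at state 133 it returns in exactly 179 steps. Equivalently, the stationary distribution is uniform π_j = 1/179 for every state j, so by Kac's formula E[T_133] = 1/π_133 = 179.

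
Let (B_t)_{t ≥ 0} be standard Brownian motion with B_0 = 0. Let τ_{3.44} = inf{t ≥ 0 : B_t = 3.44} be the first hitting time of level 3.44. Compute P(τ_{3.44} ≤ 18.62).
P(τ_{3.44} ≤ 18.62) = 2(1 − Φ(3.44/√18.62)) = 2(1 − Φ(0.7972)) ≈ 0.4253

By the reflection principle for standard BM, P(τ_b ≤ t) = 2 · P(B_t ≥ b). Since B_t ~ N(0, t), P(B_t ≥ 3.44) = 1 − Φ(3.44/√t) = 1 − Φ(3.44/√18.62) = 1 − Φ(0.7972) ≈ 0.21267. Doubling: P(τ_{3.44} ≤ 18.62) ≈ 2 · 0.21267 = 0.42534 ≈ 0.4253.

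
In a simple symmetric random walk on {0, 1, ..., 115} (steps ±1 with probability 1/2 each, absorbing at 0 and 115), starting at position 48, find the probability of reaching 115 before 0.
P(hit 115 before 0) = 48/115

Let u_k = P(hit 115 before 0 | start at k). Then u_0 = 0, u_115 = 1, and u_k = u_{k-1}/2 + u_{k+1}/2 for 1 ≤ k ≤ 114. This harmonic recurrence is solved by u_k = k/115, giving u_48 = 48/115.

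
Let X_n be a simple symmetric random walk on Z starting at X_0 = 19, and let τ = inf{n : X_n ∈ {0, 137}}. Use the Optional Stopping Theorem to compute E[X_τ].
E[X_τ] = 19

X_n is a martingale and τ is a bounded-mean stopping time (indeed τ is finite a.s. with bounded expectation since the walk is in a bounded region). By the OST, E[X_τ] = E[X_0] = 19. Equivalently: E[X_τ] = 137 · P(hit 137 first) + 0 · P(hit 0 first) = 137 · (19/137) = 19.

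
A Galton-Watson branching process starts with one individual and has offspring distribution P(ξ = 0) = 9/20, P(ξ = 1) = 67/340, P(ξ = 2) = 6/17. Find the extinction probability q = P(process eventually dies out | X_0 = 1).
q = 1

Mean offspring μ = 0·9/20 + 1·67/340 + 2·6/17 = 307/340 ≤ 1. For μ ≤ 1 with offspring not concentrated at 1, the Galton-Watson process goes extinct almost surely, so q = 1.
(Algebraic check: The pgf is f(s) = 9/20 + 67/340·s + 6/17·s². The extinction probability q is the smallest fixed point of f in [0, 1]. Setting s = f(s):
  6/17·s² + (67/340 − 1)·s + 9/20 = 0
  6/17·s² − (9/20 + 6/17)·s + 9/20 = 0
which factors as (s − 1)·(6/17·s − 9/20) = 0, giving roots s = 1 and s = (9/20)/(6/17) = 51/40. Since 51/40 ≥ 1, the smallest root in [0, 1] is s = 1.)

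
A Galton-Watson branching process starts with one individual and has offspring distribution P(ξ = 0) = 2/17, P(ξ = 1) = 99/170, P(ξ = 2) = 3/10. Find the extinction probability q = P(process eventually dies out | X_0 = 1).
q = 20/51

The pgf is f(s) = 2/17 + 99/170·s + 3/10·s². The extinction probability q is the smallest fixed point of f in [0, 1]. Setting s = f(s):
  3/10·s² + (99/170 − 1)·s + 2/17 = 0
  3/10·s² − (2/17 + 3/10)·s + 2/17 = 0
which factors as (s − 1)·(3/10·s − 2/17) = 0, giving roots s = 1 and s = (2/17)/(3/10) = 20/51.
Mean offspring μ = 99/170 + 2·3/10 = 201/170 > 1 (supercritical), so q < 1. The extinction probability is the smaller root: q = (2/17)/(3/10) = 20/51.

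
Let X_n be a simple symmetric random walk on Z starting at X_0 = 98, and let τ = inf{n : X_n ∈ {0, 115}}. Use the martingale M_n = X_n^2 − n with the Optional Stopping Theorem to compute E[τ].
E[τ] = 1666

M_n = X_n^2 − n is a martingale (since E[X_{n+1}^2 | F_n] = X_n^2 + 1). By OST (τ has finite mean in a bounded region), E[M_τ] = E[M_0] = X_0^2 − 0 = 98^2 = 9604. Also E[M_τ] = E[X_τ^2] − E[τ]. The walk exits at 0 or 115, with P(hit 115 first) = 98/115, so E[X_τ^2] = 115^2 · 98/115 + 0 = 11270. Thus E[τ] = E[X_τ^2] − E[M_τ] = 11270 − 9604 = 1666 = 98(115 − 98) = 1666.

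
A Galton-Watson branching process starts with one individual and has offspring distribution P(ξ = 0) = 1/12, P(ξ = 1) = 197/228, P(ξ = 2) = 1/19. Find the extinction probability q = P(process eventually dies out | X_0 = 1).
q = 1

Mean offspring μ = 0·1/12 + 1·197/228 + 2·1/19 = 221/228 ≤ 1. For μ ≤ 1 with offspring not concentrated at 1, the Galton-Watson process goes extinct almost surely, so q = 1.
(Algebraic check: The pgf is f(s) = 1/12 + 197/228·s + 1/19·s². The extinction probability q is the smallest fixed point of f in [0, 1]. Setting s = f(s):
  1/19·s² + (197/228 − 1)·s + 1/12 = 0
  1/19·s² − (1/12 + 1/19)·s + 1/12 = 0
which factors as (s − 1)·(1/19·s − 1/12) = 0, giving roots s = 1 and s = (1/12)/(1/19) = 19/12. Since 19/12 ≥ 1, the smallest root in [0, 1] is s = 1.)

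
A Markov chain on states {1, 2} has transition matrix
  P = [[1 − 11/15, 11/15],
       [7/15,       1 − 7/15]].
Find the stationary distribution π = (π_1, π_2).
π_1 = 7/18, π_2 = 11/18

Solve πP = π with π_1 + π_2 = 1. From πP = π: π_1 · (1 − 11/15) + π_2 · 7/15 = π_1 ⇒ π_2 · 7/15 = π_1 · 11/15 ⇒ π_2/π_1 = (11/15)/(7/15) = 11/7. Together with π_1 + π_2 = 1:
  π_1 = (7/15)/(11/15 + 7/15) = (7/15)/(6/5) = 7/18,
  π_2 = (11/15)/(11/15 + 7/15) = (11/15)/(6/5) = 11/18.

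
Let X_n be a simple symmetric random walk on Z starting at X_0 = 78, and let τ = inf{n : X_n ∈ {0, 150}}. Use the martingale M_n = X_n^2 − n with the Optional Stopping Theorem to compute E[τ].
E[τ] = 5616

M_n = X_n^2 − n is a martingale (since E[X_{n+1}^2 | F_n] = X_n^2 + 1). By OST (τ has finite mean in a bounded region), E[M_τ] = E[M_0] = X_0^2 − 0 = 78^2 = 6084. Also E[M_τ] = E[X_τ^2] − E[τ]. The walk exits at 0 or 150, with P(hit 150 first) = 78/150, so E[X_τ^2] = 150^2 · 78/150 + 0 = 11700. Thus E[τ] = E[X_τ^2] − E[M_τ] = 11700 − 6084 = 5616 = 78(150 − 78) = 5616.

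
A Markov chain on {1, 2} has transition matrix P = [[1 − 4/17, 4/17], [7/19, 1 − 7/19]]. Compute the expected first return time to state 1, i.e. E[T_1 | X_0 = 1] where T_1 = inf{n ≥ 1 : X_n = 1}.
E[T_1 | X_0 = 1] = 1/π_1 = 195/119

For an irreducible recurrent Markov chain with stationary distribution π, E[T_i | X_0 = i] = 1/π_i (Kac's formula). Here π_1 = (7/19)/(4/17 + 7/19) = (7/19)/(195/323) = 119/195, so E[T_1 | X_0 = 1] = 1/π_1 = (4/17 + 7/19)/(7/19) = (195/323)/(7/19) = 195/119.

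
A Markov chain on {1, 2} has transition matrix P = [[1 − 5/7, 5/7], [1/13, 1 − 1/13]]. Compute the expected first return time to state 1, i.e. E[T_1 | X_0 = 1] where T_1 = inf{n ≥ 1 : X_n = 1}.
E[T_1 | X_0 = 1] = 1/π_1 = 72/7

For an irreducible recurrent Markov chain with stationary distribution π, E[T_i | X_0 = i] = 1/π_i (Kac's formula). Here π_1 = (1/13)/(5/7 + 1/13) = (1/13)/(72/91) = 7/72, so E[T_1 | X_0 = 1] = 1/π_1 = (5/7 + 1/13)/(1/13) = (72/91)/(1/13) = 72/7.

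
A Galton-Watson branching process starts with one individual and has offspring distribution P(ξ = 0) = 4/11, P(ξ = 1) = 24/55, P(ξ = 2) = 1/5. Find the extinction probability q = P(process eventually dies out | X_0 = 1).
q = 1

Mean offspring μ = 0·4/11 + 1·24/55 + 2·1/5 = 46/55 ≤ 1. For μ ≤ 1 with offspring not concentrated at 1, the Galton-Watson process goes extinct almost surely, so q = 1.
(Algebraic check: The pgf is f(s) = 4/11 + 24/55·s + 1/5·s². The extinction probability q is the smallest fixed point of f in [0, 1]. Setting s = f(s):
  1/5·s² + (24/55 − 1)·s + 4/11 = 0
  1/5·s² − (4/11 + 1/5)·s + 4/11 = 0
which factors as (s − 1)·(1/5·s − 4/11) = 0, giving roots s = 1 and s = (4/11)/(1/5) = 20/11. Since 20/11 ≥ 1, the smallest root in [0, 1] is s = 1.)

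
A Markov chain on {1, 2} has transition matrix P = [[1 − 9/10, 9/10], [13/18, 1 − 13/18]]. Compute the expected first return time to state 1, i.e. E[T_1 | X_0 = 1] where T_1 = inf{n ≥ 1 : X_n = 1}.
E[T_1 | X_0 = 1] = 1/π_1 = 146/65

For an irreducible recurrent Markov chain with stationary distribution π, E[T_i | X_0 = i] = 1/π_i (Kac's formula). Here π_1 = (13/18)/(9/10 + 13/18) = (13/18)/(73/45) = 65/146, so E[T_1 | X_0 = 1] = 1/π_1 = (9/10 + 13/18)/(13/18) = (73/45)/(13/18) = 146/65.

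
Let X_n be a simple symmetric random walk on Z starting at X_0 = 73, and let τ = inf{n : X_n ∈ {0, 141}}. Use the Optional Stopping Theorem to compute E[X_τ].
E[X_τ] = 73

X_n is a martingale and τ is a bounded-mean stopping time (indeed τ is finite a.s. with bounded expectation since the walk is in a bounded region). By the OST, E[X_τ] = E[X_0] = 73. Equivalently: E[X_τ] = 141 · P(hit 141 first) + 0 · P(hit 0 first) = 141 · (73/141) = 73.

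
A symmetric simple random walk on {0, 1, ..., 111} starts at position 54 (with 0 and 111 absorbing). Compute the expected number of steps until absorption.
E[τ | X_0 = 54] = 3078

Let v_k = E[τ | X_0 = k]. Boundary: v_0 = v_111 = 0. Recurrence: v_k = 1 + (v_{k-1} + v_{k+1})/2 for 1 ≤ k ≤ 110. The particular solution to v_k − (v_{k-1} + v_{k+1})/2 = 1 is v_k = −k^2. Adding homogeneous solution A + B k and matching boundaries gives v_k = k (111 − k). Substituting k = 54: v_54 = 54 · 57 = 3078.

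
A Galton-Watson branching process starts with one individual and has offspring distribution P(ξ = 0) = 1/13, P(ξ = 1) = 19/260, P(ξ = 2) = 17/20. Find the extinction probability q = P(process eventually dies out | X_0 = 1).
q = 20/221

The pgf is f(s) = 1/13 + 19/260·s + 17/20·s². The extinction probability q is the smallest fixed point of f in [0, 1]. Setting s = f(s):
  17/20·s² + (19/260 − 1)·s + 1/13 = 0
  17/20·s² − (1/13 + 17/20)·s + 1/13 = 0
which factors as (s − 1)·(17/20·s − 1/13) = 0, giving roots s = 1 and s = (1/13)/(17/20) = 20/221.
Mean offspring μ = 19/260 + 2·17/20 = 461/260 > 1 (supercritical), so q < 1. The extinction probability is the smaller root: q = (1/13)/(17/20) = 20/221.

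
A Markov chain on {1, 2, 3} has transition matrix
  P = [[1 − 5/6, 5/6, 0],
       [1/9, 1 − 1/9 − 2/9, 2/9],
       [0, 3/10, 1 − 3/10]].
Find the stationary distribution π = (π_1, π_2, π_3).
π = (18/253, 135/253, 100/253)

This is a birth-death chain on three states, which satisfies detailed balance: π_1 · P_{12} = π_2 · P_{21} and π_2 · P_{23} = π_3 · P_{32}.
From π_1 · 5/6 = π_2 · 1/9: π_2/π_1 = (5/6)/(1/9) = 15/2.
From π_2 · 2/9 = π_3 · 3/10: π_3/π_2 = (2/9)/(3/10) = 20/27.
Take π_1 proportional to 1; then unnormalized π = (1, 15/2, 50/9). Normalize by dividing by the sum 253/18:
  π = (18/253, 135/253, 100/253).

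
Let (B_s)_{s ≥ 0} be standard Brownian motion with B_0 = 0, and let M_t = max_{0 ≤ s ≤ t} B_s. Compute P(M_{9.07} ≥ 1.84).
P(M_{9.07} ≥ 1.84) = 2·P(B_{9.07} ≥ 1.84) = 2(1 − Φ(1.84/√9.07)) ≈ 0.5412

By the reflection principle for Brownian motion, P(M_t ≥ a) = 2 · P(B_t ≥ a) for a ≥ 0. Since B_t ~ N(0, t), P(B_t ≥ 1.84) = 1 − Φ(1.84/√t) = 1 − Φ(1.84/√9.07) = 1 − Φ(0.6110). So
  P(M_{9.07} ≥ 1.84) = 2(1 − Φ(0.6110)) ≈ 0.5412.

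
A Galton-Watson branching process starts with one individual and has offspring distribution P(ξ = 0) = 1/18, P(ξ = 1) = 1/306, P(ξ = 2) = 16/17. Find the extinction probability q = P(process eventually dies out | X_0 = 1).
q = 17/288

The pgf is f(s) = 1/18 + 1/306·s + 16/17·s². The extinction probability q is the smallest fixed point of f in [0, 1]. Setting s = f(s):
  16/17·s² + (1/306 − 1)·s + 1/18 = 0
  16/17·s² − (1/18 + 16/17)·s + 1/18 = 0
which factors as (s − 1)·(16/17·s − 1/18) = 0, giving roots s = 1 and s = (1/18)/(16/17) = 17/288.
Mean offspring μ = 1/306 + 2·16/17 = 577/306 > 1 (supercritical), so q < 1. The extinction probability is the smaller root: q = (1/18)/(16/17) = 17/288.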